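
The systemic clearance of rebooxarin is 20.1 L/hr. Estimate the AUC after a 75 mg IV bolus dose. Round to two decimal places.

AUC_0→∞ = Dose_iv / CL
        = 75 / 20.1 = 3.73134 mg/L·hr

AUC = 3.73 mg/L·hr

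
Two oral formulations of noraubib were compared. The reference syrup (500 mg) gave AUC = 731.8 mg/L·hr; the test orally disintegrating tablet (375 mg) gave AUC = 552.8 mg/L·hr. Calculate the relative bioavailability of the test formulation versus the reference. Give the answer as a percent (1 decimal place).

F_rel = 100.7%

F_rel = (AUC_test/D_test) / (AUC_ref/D_ref)
      = (552.8/375) / (731.8/500)
      = 1.47413 / 1.4636 = 1.0072 = 100.72%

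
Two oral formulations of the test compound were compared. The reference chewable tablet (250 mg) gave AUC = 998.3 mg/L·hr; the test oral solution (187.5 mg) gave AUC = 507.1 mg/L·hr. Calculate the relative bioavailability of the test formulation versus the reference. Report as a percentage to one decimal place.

F_rel = 67.7%

F_rel = (AUC_test/D_test) / (AUC_ref/D_ref)
      = (507.1/187.5) / (998.3/250)
      = 2.70453 / 3.9932 = 0.6773 = 67.73%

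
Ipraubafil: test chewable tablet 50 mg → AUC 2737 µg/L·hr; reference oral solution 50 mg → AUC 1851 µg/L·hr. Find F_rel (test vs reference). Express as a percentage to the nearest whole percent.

F_rel = 148%

F_rel = (AUC_test/D_test) / (AUC_ref/D_ref)
      = (2737/50) / (1851/50)
      = 54.74 / 37.02 = 1.4787 = 147.87%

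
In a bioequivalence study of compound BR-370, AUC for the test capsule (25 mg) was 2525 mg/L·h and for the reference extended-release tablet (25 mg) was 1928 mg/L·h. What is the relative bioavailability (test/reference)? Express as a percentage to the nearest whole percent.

F_rel = 131%

F_rel = (AUC_test/D_test) / (AUC_ref/D_ref)
      = (2525/25) / (1928/25)
      = 101 / 77.12 = 1.3096 = 130.96%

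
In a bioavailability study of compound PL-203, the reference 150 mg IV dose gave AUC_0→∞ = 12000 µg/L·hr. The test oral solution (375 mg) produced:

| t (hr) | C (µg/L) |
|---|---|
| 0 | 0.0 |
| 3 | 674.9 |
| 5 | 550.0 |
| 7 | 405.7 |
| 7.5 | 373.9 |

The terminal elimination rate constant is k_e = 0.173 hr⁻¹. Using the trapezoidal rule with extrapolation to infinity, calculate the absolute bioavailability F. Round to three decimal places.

F = 0.185

Trapezoidal AUC_0→7.5 (oral solution):
  [0→3]: (0.0+674.9)/2 × 3 = 1012.35
  [3→5]: (674.9+550.0)/2 × 2 = 1224.9
  [5→7]: (550.0+405.7)/2 × 2 = 955.7
  [7→7.5]: (405.7+373.9)/2 × 0.5 = 194.9
  Sum = 3387.85 µg/L·hr
Tail: C_last/k_e = 373.9/0.173 = 2161.272
AUC_0→∞ (oral solution) = 3387.85 + 2161.272 = 5549.122 µg/L·hr
F = (AUC_ev/D_ev)/(AUC_iv/D_iv) = (5549.122/375)/(12000/150) = 14.7977/80 = 0.1850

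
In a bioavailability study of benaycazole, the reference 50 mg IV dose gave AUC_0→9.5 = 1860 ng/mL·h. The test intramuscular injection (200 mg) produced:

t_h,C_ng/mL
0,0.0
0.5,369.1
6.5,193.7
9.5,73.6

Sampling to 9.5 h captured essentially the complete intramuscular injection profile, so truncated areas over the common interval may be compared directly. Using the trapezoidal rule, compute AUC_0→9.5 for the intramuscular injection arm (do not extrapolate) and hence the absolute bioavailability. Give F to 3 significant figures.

Trapezoidal AUC_0→9.5 (intramuscular injection):
  [0→0.5]: (0.0+369.1)/2 × 0.5 = 92.275
  [0.5→6.5]: (369.1+193.7)/2 × 6 = 1688.4
  [6.5→9.5]: (193.7+73.6)/2 × 3 = 400.95
  Sum = 2181.625 ng/mL·h
F = (AUC_ev/D_ev)/(AUC_iv/D_iv) = (2181.625/200)/(1860/50) = 10.908125/37.2 = 0.2932

F = 0.293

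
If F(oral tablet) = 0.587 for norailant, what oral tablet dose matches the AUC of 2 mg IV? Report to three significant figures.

D_oral = 3.41 mg

For equal systemic exposure: F × D_ev = D_iv
D_ev = D_iv / F = 2 / 0.587 = 3.40716 mg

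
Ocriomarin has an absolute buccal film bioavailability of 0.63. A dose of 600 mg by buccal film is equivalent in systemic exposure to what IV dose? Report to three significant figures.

D_iv = 378 mg

Systemic exposure from an extravascular dose = F × D_ev, so the equivalent IV dose is F × D_ev.
D_iv = F × D_ev = 0.63 × 600 = 378 mg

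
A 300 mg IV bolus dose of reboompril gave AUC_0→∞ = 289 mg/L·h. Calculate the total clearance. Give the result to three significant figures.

CL = 1.04 L/h

CL = Dose_iv / AUC_0→∞
   = 300 / 289 = 1.03806 L/h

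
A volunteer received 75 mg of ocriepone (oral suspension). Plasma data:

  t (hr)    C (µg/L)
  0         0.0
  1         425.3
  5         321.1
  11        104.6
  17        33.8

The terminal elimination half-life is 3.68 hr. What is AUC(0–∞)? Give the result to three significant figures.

AUC = 3580 µg/L·hr

Trapezoidal AUC_0→17:
  [0→1]: (0.0+425.3)/2 × 1 = 212.65
  [1→5]: (425.3+321.1)/2 × 4 = 1492.8
  [5→11]: (321.1+104.6)/2 × 6 = 1277.1
  [11→17]: (104.6+33.8)/2 × 6 = 415.2
  Sum = 3397.75 µg/L·hr
k_e = ln2 / t½ = 0.693147 / 3.68 = 0.1884 hr^-1
Extrapolated tail: C_last / k_e = 33.8 / 0.1884 = 179.406
AUC_0→∞ = 3397.75 + 179.406 = 3577.156 µg/L·hr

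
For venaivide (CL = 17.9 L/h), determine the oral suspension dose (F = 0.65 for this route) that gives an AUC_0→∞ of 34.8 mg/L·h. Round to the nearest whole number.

Dose = 958 mg

Dose = CL × AUC_0→∞ / F
     = 17.9 × 34.8 / 0.65 = 958.338 mg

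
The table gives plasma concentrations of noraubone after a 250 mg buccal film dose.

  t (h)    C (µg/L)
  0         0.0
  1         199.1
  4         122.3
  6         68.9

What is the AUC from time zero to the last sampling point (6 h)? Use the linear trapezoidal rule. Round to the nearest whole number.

Trapezoidal AUC_0→6:
  [0→1]: (0.0+199.1)/2 × 1 = 99.55
  [1→4]: (199.1+122.3)/2 × 3 = 482.1
  [4→6]: (122.3+68.9)/2 × 2 = 191.2
  Sum = 772.85 µg/L·h

AUC = 773 µg/L·h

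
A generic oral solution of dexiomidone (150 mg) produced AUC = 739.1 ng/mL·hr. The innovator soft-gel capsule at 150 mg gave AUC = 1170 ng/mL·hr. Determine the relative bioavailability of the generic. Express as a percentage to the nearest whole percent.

F_rel = (AUC_test/D_test) / (AUC_ref/D_ref)
      = (739.1/150) / (1170/150)
      = 4.92733 / 7.8 = 0.6317 = 63.17%

F_rel = 63%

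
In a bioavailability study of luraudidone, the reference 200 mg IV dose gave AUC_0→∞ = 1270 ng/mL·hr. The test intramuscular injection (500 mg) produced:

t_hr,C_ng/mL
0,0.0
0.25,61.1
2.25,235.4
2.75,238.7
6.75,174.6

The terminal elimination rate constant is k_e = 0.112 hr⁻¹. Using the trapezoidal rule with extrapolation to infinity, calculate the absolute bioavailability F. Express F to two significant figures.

F = 0.88

Trapezoidal AUC_0→6.75 (intramuscular injection):
  [0→0.25]: (0.0+61.1)/2 × 0.25 = 7.6375
  [0.25→2.25]: (61.1+235.4)/2 × 2 = 296.5
  [2.25→2.75]: (235.4+238.7)/2 × 0.5 = 118.525
  [2.75→6.75]: (238.7+174.6)/2 × 4 = 826.6
  Sum = 1249.2625 ng/mL·hr
Tail: C_last/k_e = 174.6/0.112 = 1558.929
AUC_0→∞ (intramuscular injection) = 1249.2625 + 1558.929 = 2808.1915 ng/mL·hr
F = (AUC_ev/D_ev)/(AUC_iv/D_iv) = (2808.1915/500)/(1270/200) = 5.616383/6.35 = 0.8845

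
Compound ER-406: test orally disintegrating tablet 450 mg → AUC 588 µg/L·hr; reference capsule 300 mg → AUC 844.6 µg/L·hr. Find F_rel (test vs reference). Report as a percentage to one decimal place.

F_rel = 46.4%

F_rel = (AUC_test/D_test) / (AUC_ref/D_ref)
      = (588/450) / (844.6/300)
      = 1.30667 / 2.81533 = 0.4641 = 46.41%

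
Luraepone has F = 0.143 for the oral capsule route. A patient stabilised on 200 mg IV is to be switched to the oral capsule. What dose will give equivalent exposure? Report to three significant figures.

For equal systemic exposure: F × D_ev = D_iv
D_ev = D_iv / F = 200 / 0.143 = 1398.6 mg

D_oral = 1400 mg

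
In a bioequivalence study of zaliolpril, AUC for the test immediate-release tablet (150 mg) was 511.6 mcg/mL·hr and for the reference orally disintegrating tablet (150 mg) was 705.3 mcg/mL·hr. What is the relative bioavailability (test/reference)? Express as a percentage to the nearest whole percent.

F_rel = 73%

F_rel = (AUC_test/D_test) / (AUC_ref/D_ref)
      = (511.6/150) / (705.3/150)
      = 3.41067 / 4.702 = 0.7254 = 72.54%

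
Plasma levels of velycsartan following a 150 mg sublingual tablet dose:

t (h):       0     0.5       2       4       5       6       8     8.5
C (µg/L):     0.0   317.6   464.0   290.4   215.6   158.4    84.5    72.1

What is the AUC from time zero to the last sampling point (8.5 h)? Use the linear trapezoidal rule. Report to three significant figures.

AUC = 2140 µg/L·h

Trapezoidal AUC_0→8.5:
  [0→0.5]: (0.0+317.6)/2 × 0.5 = 79.4
  [0.5→2]: (317.6+464.0)/2 × 1.5 = 586.2
  [2→4]: (464.0+290.4)/2 × 2 = 754.4
  [4→5]: (290.4+215.6)/2 × 1 = 253.0
  [5→6]: (215.6+158.4)/2 × 1 = 187.0
  [6→8]: (158.4+84.5)/2 × 2 = 242.9
  [8→8.5]: (84.5+72.1)/2 × 0.5 = 39.15
  Sum = 2142.05 µg/L·h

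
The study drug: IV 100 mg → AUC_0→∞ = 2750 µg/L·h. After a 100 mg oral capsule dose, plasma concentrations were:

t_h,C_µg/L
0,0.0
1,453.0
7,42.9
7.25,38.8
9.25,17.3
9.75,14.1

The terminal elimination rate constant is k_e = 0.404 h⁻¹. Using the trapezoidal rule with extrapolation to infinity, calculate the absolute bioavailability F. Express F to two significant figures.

Trapezoidal AUC_0→9.75 (oral capsule):
  [0→1]: (0.0+453.0)/2 × 1 = 226.5
  [1→7]: (453.0+42.9)/2 × 6 = 1487.7
  [7→7.25]: (42.9+38.8)/2 × 0.25 = 10.2125
  [7.25→9.25]: (38.8+17.3)/2 × 2 = 56.1
  [9.25→9.75]: (17.3+14.1)/2 × 0.5 = 7.85
  Sum = 1788.3625 µg/L·h
Tail: C_last/k_e = 14.1/0.404 = 34.901
AUC_0→∞ (oral capsule) = 1788.3625 + 34.901 = 1823.2635 µg/L·h
F = (AUC_ev/D_ev)/(AUC_iv/D_iv) = (1823.2635/100)/(2750/100) = 18.232635/27.5 = 0.6630

F = 0.66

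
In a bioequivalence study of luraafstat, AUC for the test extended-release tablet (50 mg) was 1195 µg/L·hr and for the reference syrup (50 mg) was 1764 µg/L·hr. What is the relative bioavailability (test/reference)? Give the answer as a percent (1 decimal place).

F_rel = 67.7%

F_rel = (AUC_test/D_test) / (AUC_ref/D_ref)
      = (1195/50) / (1764/50)
      = 23.9 / 35.28 = 0.6774 = 67.74%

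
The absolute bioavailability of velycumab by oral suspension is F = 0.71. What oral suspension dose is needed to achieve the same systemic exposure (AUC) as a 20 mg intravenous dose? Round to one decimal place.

D_oral = 28.2 mg

For equal systemic exposure: F × D_ev = D_iv
D_ev = D_iv / F = 20 / 0.71 = 28.169 mg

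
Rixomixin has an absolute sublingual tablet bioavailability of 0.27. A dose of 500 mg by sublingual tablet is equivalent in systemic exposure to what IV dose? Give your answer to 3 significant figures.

Systemic exposure from an extravascular dose = F × D_ev, so the equivalent IV dose is F × D_ev.
D_iv = F × D_ev = 0.27 × 500 = 135 mg

D_iv = 135 mg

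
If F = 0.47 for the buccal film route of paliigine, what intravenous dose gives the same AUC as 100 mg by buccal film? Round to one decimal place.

D_iv = 47.0 mg

Systemic exposure from an extravascular dose = F × D_ev, so the equivalent IV dose is F × D_ev.
D_iv = F × D_ev = 0.47 × 100 = 47 mg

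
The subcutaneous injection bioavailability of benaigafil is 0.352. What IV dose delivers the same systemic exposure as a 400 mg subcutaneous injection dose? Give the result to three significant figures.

D_iv = 141 mg

Systemic exposure from an extravascular dose = F × D_ev, so the equivalent IV dose is F × D_ev.
D_iv = F × D_ev = 0.352 × 400 = 140.8 mg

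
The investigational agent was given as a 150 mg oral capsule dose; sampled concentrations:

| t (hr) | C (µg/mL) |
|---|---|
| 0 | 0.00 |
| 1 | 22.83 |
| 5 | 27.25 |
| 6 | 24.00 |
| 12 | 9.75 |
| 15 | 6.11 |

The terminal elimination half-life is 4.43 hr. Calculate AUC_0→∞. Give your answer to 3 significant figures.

Trapezoidal AUC_0→15:
  [0→1]: (0.00+22.83)/2 × 1 = 11.415
  [1→5]: (22.83+27.25)/2 × 4 = 100.16
  [5→6]: (27.25+24.00)/2 × 1 = 25.625
  [6→12]: (24.00+9.75)/2 × 6 = 101.25
  [12→15]: (9.75+6.11)/2 × 3 = 23.79
  Sum = 262.24 µg/mL·hr
k_e = ln2 / t½ = 0.693147 / 4.43 = 0.1565 hr^-1
Extrapolated tail: C_last / k_e = 6.11 / 0.1565 = 39.042
AUC_0→∞ = 262.24 + 39.042 = 301.282 µg/mL·hr

AUC = 301 µg/mL·hr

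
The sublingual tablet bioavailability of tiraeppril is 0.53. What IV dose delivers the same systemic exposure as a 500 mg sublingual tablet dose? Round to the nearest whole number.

D_iv = 265 mg

Systemic exposure from an extravascular dose = F × D_ev, so the equivalent IV dose is F × D_ev.
D_iv = F × D_ev = 0.53 × 500 = 265 mg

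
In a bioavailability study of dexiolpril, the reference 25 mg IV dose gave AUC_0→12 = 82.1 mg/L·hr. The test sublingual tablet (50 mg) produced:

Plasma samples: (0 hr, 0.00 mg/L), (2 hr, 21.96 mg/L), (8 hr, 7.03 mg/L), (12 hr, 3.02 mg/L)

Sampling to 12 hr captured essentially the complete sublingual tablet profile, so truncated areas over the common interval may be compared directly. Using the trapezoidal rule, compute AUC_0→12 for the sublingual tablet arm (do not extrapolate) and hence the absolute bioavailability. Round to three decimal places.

Trapezoidal AUC_0→12 (sublingual tablet):
  [0→2]: (0.00+21.96)/2 × 2 = 21.96
  [2→8]: (21.96+7.03)/2 × 6 = 86.97
  [8→12]: (7.03+3.02)/2 × 4 = 20.1
  Sum = 129.03 mg/L·hr
F = (AUC_ev/D_ev)/(AUC_iv/D_iv) = (129.03/50)/(82.1/25) = 2.5806/3.284 = 0.7858

F = 0.786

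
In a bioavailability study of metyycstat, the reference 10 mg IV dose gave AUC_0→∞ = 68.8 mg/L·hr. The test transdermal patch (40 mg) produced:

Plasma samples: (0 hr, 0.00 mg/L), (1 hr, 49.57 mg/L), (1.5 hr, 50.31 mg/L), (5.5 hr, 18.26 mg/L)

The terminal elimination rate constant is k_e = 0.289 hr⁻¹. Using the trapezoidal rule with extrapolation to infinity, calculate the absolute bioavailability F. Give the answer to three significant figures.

F = 0.909

Trapezoidal AUC_0→5.5 (transdermal patch):
  [0→1]: (0.00+49.57)/2 × 1 = 24.785
  [1→1.5]: (49.57+50.31)/2 × 0.5 = 24.97
  [1.5→5.5]: (50.31+18.26)/2 × 4 = 137.14
  Sum = 186.895 mg/L·hr
Tail: C_last/k_e = 18.26/0.289 = 63.183
AUC_0→∞ (transdermal patch) = 186.895 + 63.183 = 250.078 mg/L·hr
F = (AUC_ev/D_ev)/(AUC_iv/D_iv) = (250.078/40)/(68.8/10) = 6.25195/6.88 = 0.9087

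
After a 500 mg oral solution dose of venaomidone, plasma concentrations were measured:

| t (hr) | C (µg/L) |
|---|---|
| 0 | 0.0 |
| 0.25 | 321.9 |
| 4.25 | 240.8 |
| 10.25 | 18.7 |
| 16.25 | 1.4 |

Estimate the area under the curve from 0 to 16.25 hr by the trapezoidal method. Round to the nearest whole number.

AUC = 2004 µg/L·hr

Trapezoidal AUC_0→16.25:
  [0→0.25]: (0.0+321.9)/2 × 0.25 = 40.2375
  [0.25→4.25]: (321.9+240.8)/2 × 4 = 1125.4
  [4.25→10.25]: (240.8+18.7)/2 × 6 = 778.5
  [10.25→16.25]: (18.7+1.4)/2 × 6 = 60.3
  Sum = 2004.4375 µg/L·hr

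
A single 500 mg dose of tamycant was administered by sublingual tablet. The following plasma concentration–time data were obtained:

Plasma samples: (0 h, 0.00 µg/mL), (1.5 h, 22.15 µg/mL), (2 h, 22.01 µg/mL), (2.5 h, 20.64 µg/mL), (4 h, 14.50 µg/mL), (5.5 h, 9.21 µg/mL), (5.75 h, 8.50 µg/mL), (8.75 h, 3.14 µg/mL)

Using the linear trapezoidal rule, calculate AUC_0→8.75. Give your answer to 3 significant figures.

Trapezoidal AUC_0→8.75:
  [0→1.5]: (0.00+22.15)/2 × 1.5 = 16.6125
  [1.5→2]: (22.15+22.01)/2 × 0.5 = 11.04
  [2→2.5]: (22.01+20.64)/2 × 0.5 = 10.6625
  [2.5→4]: (20.64+14.50)/2 × 1.5 = 26.355
  [4→5.5]: (14.50+9.21)/2 × 1.5 = 17.7825
  [5.5→5.75]: (9.21+8.50)/2 × 0.25 = 2.21375
  [5.75→8.75]: (8.50+3.14)/2 × 3 = 17.46
  Sum = 102.12625 µg/mL·h

AUC = 102 µg/mL·h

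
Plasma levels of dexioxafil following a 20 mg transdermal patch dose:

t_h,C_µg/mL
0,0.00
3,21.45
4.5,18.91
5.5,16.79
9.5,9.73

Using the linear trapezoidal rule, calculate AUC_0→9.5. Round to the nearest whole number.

AUC = 133 µg/mL·h

Trapezoidal AUC_0→9.5:
  [0→3]: (0.00+21.45)/2 × 3 = 32.175
  [3→4.5]: (21.45+18.91)/2 × 1.5 = 30.27
  [4.5→5.5]: (18.91+16.79)/2 × 1 = 17.85
  [5.5→9.5]: (16.79+9.73)/2 × 4 = 53.04
  Sum = 133.335 µg/mL·h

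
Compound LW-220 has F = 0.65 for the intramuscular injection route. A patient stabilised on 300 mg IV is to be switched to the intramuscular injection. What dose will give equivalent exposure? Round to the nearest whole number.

For equal systemic exposure: F × D_ev = D_iv
D_ev = D_iv / F = 300 / 0.65 = 461.538 mg

D_intramuscular = 462 mg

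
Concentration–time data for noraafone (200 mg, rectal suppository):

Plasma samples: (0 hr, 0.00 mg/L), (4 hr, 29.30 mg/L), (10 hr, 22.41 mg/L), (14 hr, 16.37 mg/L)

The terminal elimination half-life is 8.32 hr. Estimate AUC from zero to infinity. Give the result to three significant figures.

AUC = 488 mg/L·hr

Trapezoidal AUC_0→14:
  [0→4]: (0.00+29.30)/2 × 4 = 58.6
  [4→10]: (29.30+22.41)/2 × 6 = 155.13
  [10→14]: (22.41+16.37)/2 × 4 = 77.56
  Sum = 291.29 mg/L·hr
k_e = ln2 / t½ = 0.693147 / 8.32 = 0.0833 hr^-1
Extrapolated tail: C_last / k_e = 16.37 / 0.0833 = 196.519
AUC_0→∞ = 291.29 + 196.519 = 487.809 mg/L·hr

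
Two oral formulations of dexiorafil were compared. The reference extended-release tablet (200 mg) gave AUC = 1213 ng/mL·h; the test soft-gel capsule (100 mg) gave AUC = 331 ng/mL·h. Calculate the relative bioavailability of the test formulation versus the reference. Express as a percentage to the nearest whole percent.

F_rel = 55%

F_rel = (AUC_test/D_test) / (AUC_ref/D_ref)
      = (331/100) / (1213/200)
      = 3.31 / 6.065 = 0.5458 = 54.58%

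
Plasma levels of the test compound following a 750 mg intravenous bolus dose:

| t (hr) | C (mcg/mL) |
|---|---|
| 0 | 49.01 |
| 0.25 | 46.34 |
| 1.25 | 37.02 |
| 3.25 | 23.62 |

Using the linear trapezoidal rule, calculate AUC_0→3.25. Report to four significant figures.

Trapezoidal AUC_0→3.25:
  [0→0.25]: (49.01+46.34)/2 × 0.25 = 11.91875
  [0.25→1.25]: (46.34+37.02)/2 × 1 = 41.68
  [1.25→3.25]: (37.02+23.62)/2 × 2 = 60.64
  Sum = 114.23875 mcg/mL·hr

AUC = 114.2 mcg/mL·hr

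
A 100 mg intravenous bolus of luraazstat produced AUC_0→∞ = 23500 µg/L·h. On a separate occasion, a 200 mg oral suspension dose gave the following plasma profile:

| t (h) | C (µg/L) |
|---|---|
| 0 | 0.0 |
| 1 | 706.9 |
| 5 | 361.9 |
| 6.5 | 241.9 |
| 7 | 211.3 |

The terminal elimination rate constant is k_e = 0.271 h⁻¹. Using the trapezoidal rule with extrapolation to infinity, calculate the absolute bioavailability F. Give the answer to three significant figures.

F = 0.0816

Trapezoidal AUC_0→7 (oral suspension):
  [0→1]: (0.0+706.9)/2 × 1 = 353.45
  [1→5]: (706.9+361.9)/2 × 4 = 2137.6
  [5→6.5]: (361.9+241.9)/2 × 1.5 = 452.85
  [6.5→7]: (241.9+211.3)/2 × 0.5 = 113.3
  Sum = 3057.2 µg/L·h
Tail: C_last/k_e = 211.3/0.271 = 779.705
AUC_0→∞ (oral suspension) = 3057.2 + 779.705 = 3836.905 µg/L·h
F = (AUC_ev/D_ev)/(AUC_iv/D_iv) = (3836.905/200)/(23500/100) = 19.184525/235 = 0.0816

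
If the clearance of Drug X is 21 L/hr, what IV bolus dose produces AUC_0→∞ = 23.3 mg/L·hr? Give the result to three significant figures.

Dose_iv = CL × AUC_0→∞
     = 21 × 23.3 = 489.3 mg

Dose = 489 mg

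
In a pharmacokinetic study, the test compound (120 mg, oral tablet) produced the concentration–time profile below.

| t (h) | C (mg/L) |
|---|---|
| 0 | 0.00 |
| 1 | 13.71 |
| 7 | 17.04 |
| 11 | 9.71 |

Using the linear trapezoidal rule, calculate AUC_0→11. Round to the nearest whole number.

AUC = 153 mg/L·h

Trapezoidal AUC_0→11:
  [0→1]: (0.00+13.71)/2 × 1 = 6.855
  [1→7]: (13.71+17.04)/2 × 6 = 92.25
  [7→11]: (17.04+9.71)/2 × 4 = 53.5
  Sum = 152.605 mg/L·h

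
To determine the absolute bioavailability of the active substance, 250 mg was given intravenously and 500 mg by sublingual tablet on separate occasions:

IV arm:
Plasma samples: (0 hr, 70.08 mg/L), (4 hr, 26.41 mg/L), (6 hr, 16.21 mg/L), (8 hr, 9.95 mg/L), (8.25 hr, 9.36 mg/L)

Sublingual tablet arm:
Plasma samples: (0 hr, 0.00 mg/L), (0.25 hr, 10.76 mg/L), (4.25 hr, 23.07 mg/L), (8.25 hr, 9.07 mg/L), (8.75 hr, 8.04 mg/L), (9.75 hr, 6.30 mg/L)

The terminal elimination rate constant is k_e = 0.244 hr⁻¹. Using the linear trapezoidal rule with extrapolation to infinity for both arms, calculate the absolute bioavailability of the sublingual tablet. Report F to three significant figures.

Trapezoidal AUC_0→8.25 (IV):
  [0→4]: (70.08+26.41)/2 × 4 = 192.98
  [4→6]: (26.41+16.21)/2 × 2 = 42.62
  [6→8]: (16.21+9.95)/2 × 2 = 26.16
  [8→8.25]: (9.95+9.36)/2 × 0.25 = 2.41375
  Sum = 264.17375 mg/L·hr
IV tail: 9.36/0.244 = 38.361; AUC_iv,0→∞ = 264.17375 + 38.361 = 302.53475 mg/L·hr
Trapezoidal AUC_0→9.75 (sublingual tablet):
  [0→0.25]: (0.00+10.76)/2 × 0.25 = 1.345
  [0.25→4.25]: (10.76+23.07)/2 × 4 = 67.66
  [4.25→8.25]: (23.07+9.07)/2 × 4 = 64.28
  [8.25→8.75]: (9.07+8.04)/2 × 0.5 = 4.2775
  [8.75→9.75]: (8.04+6.30)/2 × 1 = 7.17
  Sum = 144.7325 mg/L·hr
sublingual tablet tail: 6.30/0.244 = 25.820; AUC_ev,0→∞ = 144.7325 + 25.820 = 170.5525 mg/L·hr
F = (AUC_ev/D_ev)/(AUC_iv/D_iv) = (170.5525/500)/(302.53475/250) = 0.341105/1.210139 = 0.2819

F = 0.282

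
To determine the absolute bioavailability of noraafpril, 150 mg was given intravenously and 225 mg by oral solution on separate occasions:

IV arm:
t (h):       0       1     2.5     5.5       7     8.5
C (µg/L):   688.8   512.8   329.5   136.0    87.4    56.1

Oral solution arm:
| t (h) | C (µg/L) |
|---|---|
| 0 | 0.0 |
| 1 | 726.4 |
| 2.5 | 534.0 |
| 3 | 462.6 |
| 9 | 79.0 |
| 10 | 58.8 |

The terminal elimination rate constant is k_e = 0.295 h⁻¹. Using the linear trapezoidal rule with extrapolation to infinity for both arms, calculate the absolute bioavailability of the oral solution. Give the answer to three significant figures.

Trapezoidal AUC_0→8.5 (IV):
  [0→1]: (688.8+512.8)/2 × 1 = 600.8
  [1→2.5]: (512.8+329.5)/2 × 1.5 = 631.725
  [2.5→5.5]: (329.5+136.0)/2 × 3 = 698.25
  [5.5→7]: (136.0+87.4)/2 × 1.5 = 167.55
  [7→8.5]: (87.4+56.1)/2 × 1.5 = 107.625
  Sum = 2205.95 µg/L·h
IV tail: 56.1/0.295 = 190.169; AUC_iv,0→∞ = 2205.95 + 190.169 = 2396.119 µg/L·h
Trapezoidal AUC_0→10 (oral solution):
  [0→1]: (0.0+726.4)/2 × 1 = 363.2
  [1→2.5]: (726.4+534.0)/2 × 1.5 = 945.3
  [2.5→3]: (534.0+462.6)/2 × 0.5 = 249.15
  [3→9]: (462.6+79.0)/2 × 6 = 1624.8
  [9→10]: (79.0+58.8)/2 × 1 = 68.9
  Sum = 3251.35 µg/L·h
oral solution tail: 58.8/0.295 = 199.322; AUC_ev,0→∞ = 3251.35 + 199.322 = 3450.672 µg/L·h
F = (AUC_ev/D_ev)/(AUC_iv/D_iv) = (3450.672/225)/(2396.119/150) = 15.33632/15.9741 = 0.9601

F = 0.960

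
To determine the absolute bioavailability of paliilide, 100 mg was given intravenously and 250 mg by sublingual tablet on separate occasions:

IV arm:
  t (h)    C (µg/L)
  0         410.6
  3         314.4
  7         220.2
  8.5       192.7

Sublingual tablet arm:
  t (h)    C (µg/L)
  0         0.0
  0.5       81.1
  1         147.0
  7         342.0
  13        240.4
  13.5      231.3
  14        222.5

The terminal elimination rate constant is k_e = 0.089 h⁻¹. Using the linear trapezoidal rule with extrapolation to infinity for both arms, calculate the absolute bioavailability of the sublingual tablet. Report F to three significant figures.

Trapezoidal AUC_0→8.5 (IV):
  [0→3]: (410.6+314.4)/2 × 3 = 1087.5
  [3→7]: (314.4+220.2)/2 × 4 = 1069.2
  [7→8.5]: (220.2+192.7)/2 × 1.5 = 309.675
  Sum = 2466.375 µg/L·h
IV tail: 192.7/0.089 = 2165.169; AUC_iv,0→∞ = 2466.375 + 2165.169 = 4631.544 µg/L·h
Trapezoidal AUC_0→14 (sublingual tablet):
  [0→0.5]: (0.0+81.1)/2 × 0.5 = 20.275
  [0.5→1]: (81.1+147.0)/2 × 0.5 = 57.025
  [1→7]: (147.0+342.0)/2 × 6 = 1467.0
  [7→13]: (342.0+240.4)/2 × 6 = 1747.2
  [13→13.5]: (240.4+231.3)/2 × 0.5 = 117.925
  [13.5→14]: (231.3+222.5)/2 × 0.5 = 113.45
  Sum = 3522.875 µg/L·h
sublingual tablet tail: 222.5/0.089 = 2500.000; AUC_ev,0→∞ = 3522.875 + 2500.000 = 6022.875 µg/L·h
F = (AUC_ev/D_ev)/(AUC_iv/D_iv) = (6022.875/250)/(4631.544/100) = 24.0915/46.31544 = 0.5202

F = 0.520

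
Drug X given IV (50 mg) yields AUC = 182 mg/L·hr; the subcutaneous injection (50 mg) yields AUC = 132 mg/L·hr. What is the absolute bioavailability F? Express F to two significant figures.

F = 0.73

F = (AUC_ev / D_ev) / (AUC_iv / D_iv)
  = (132/50) / (182/50)
  = 2.64 / 3.64 = 0.7253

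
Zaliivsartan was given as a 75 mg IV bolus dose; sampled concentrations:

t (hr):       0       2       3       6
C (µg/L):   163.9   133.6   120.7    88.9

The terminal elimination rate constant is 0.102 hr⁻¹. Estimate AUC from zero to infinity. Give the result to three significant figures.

Trapezoidal AUC_0→6:
  [0→2]: (163.9+133.6)/2 × 2 = 297.5
  [2→3]: (133.6+120.7)/2 × 1 = 127.15
  [3→6]: (120.7+88.9)/2 × 3 = 314.4
  Sum = 739.05 µg/L·hr
Extrapolated tail: C_last / k_e = 88.9 / 0.102 = 871.569
AUC_0→∞ = 739.05 + 871.569 = 1610.619 µg/L·hr

AUC = 1610 µg/L·hr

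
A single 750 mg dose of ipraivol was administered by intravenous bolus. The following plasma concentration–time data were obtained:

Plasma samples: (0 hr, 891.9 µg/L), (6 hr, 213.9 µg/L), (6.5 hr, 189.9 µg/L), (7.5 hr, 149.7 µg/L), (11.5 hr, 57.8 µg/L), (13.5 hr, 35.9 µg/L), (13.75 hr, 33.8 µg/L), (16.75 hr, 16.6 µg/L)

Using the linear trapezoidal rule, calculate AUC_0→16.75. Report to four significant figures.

Trapezoidal AUC_0→16.75:
  [0→6]: (891.9+213.9)/2 × 6 = 3317.4
  [6→6.5]: (213.9+189.9)/2 × 0.5 = 100.95
  [6.5→7.5]: (189.9+149.7)/2 × 1 = 169.8
  [7.5→11.5]: (149.7+57.8)/2 × 4 = 415.0
  [11.5→13.5]: (57.8+35.9)/2 × 2 = 93.7
  [13.5→13.75]: (35.9+33.8)/2 × 0.25 = 8.7125
  [13.75→16.75]: (33.8+16.6)/2 × 3 = 75.6
  Sum = 4181.1625 µg/L·hr

AUC = 4181 µg/L·hr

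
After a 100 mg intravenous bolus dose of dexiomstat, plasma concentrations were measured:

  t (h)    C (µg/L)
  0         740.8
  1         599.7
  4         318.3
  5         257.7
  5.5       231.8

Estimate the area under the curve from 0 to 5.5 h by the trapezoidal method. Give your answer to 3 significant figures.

Trapezoidal AUC_0→5.5:
  [0→1]: (740.8+599.7)/2 × 1 = 670.25
  [1→4]: (599.7+318.3)/2 × 3 = 1377.0
  [4→5]: (318.3+257.7)/2 × 1 = 288.0
  [5→5.5]: (257.7+231.8)/2 × 0.5 = 122.375
  Sum = 2457.625 µg/L·h

AUC = 2460 µg/L·h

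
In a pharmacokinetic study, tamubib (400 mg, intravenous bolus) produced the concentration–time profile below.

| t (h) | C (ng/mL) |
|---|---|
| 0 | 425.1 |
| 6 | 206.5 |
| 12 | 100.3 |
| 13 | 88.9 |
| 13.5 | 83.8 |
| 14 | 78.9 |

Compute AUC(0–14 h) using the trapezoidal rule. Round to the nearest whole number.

Trapezoidal AUC_0→14:
  [0→6]: (425.1+206.5)/2 × 6 = 1894.8
  [6→12]: (206.5+100.3)/2 × 6 = 920.4
  [12→13]: (100.3+88.9)/2 × 1 = 94.6
  [13→13.5]: (88.9+83.8)/2 × 0.5 = 43.175
  [13.5→14]: (83.8+78.9)/2 × 0.5 = 40.675
  Sum = 2993.65 ng/mL·h

AUC = 2994 ng/mL·h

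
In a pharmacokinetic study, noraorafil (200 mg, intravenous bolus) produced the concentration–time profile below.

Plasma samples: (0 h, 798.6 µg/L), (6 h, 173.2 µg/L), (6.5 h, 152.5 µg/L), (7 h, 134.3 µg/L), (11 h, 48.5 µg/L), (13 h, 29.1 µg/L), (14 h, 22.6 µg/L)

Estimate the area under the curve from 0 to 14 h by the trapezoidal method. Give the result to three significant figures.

Trapezoidal AUC_0→14:
  [0→6]: (798.6+173.2)/2 × 6 = 2915.4
  [6→6.5]: (173.2+152.5)/2 × 0.5 = 81.425
  [6.5→7]: (152.5+134.3)/2 × 0.5 = 71.7
  [7→11]: (134.3+48.5)/2 × 4 = 365.6
  [11→13]: (48.5+29.1)/2 × 2 = 77.6
  [13→14]: (29.1+22.6)/2 × 1 = 25.85
  Sum = 3537.575 µg/L·h

AUC = 3540 µg/L·h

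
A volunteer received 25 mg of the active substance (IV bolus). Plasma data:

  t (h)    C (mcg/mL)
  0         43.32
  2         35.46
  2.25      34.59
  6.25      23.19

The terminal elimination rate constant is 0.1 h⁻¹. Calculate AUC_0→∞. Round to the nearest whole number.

Trapezoidal AUC_0→6.25:
  [0→2]: (43.32+35.46)/2 × 2 = 78.78
  [2→2.25]: (35.46+34.59)/2 × 0.25 = 8.75625
  [2.25→6.25]: (34.59+23.19)/2 × 4 = 115.56
  Sum = 203.09625 mcg/mL·h
Extrapolated tail: C_last / k_e = 23.19 / 0.1 = 231.900
AUC_0→∞ = 203.09625 + 231.900 = 434.99625 mcg/mL·h

AUC = 435 mcg/mL·h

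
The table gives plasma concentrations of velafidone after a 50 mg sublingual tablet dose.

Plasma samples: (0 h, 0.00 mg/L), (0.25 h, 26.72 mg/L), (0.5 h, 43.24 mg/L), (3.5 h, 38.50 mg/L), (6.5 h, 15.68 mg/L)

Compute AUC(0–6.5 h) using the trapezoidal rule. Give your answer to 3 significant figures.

AUC = 216 mg/L·h

Trapezoidal AUC_0→6.5:
  [0→0.25]: (0.00+26.72)/2 × 0.25 = 3.34
  [0.25→0.5]: (26.72+43.24)/2 × 0.25 = 8.745
  [0.5→3.5]: (43.24+38.50)/2 × 3 = 122.61
  [3.5→6.5]: (38.50+15.68)/2 × 3 = 81.27
  Sum = 215.965 mg/L·h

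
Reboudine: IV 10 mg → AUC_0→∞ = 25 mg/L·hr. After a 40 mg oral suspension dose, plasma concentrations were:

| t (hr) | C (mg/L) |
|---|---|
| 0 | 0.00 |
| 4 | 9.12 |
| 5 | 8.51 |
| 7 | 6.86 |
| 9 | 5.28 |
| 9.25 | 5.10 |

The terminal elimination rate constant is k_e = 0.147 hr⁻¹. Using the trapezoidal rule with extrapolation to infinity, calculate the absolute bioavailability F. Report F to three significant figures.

F = 0.906

Trapezoidal AUC_0→9.25 (oral suspension):
  [0→4]: (0.00+9.12)/2 × 4 = 18.24
  [4→5]: (9.12+8.51)/2 × 1 = 8.815
  [5→7]: (8.51+6.86)/2 × 2 = 15.37
  [7→9]: (6.86+5.28)/2 × 2 = 12.14
  [9→9.25]: (5.28+5.10)/2 × 0.25 = 1.2975
  Sum = 55.8625 mg/L·hr
Tail: C_last/k_e = 5.10/0.147 = 34.694
AUC_0→∞ (oral suspension) = 55.8625 + 34.694 = 90.5565 mg/L·hr
F = (AUC_ev/D_ev)/(AUC_iv/D_iv) = (90.5565/40)/(25/10) = 2.2639125/2.5 = 0.9056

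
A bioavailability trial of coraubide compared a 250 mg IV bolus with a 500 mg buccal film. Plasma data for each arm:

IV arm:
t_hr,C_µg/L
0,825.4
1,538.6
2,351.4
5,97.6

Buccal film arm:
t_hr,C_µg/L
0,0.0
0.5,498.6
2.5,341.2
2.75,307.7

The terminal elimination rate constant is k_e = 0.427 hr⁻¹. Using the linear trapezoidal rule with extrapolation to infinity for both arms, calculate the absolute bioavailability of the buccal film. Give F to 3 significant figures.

Trapezoidal AUC_0→5 (IV):
  [0→1]: (825.4+538.6)/2 × 1 = 682.0
  [1→2]: (538.6+351.4)/2 × 1 = 445.0
  [2→5]: (351.4+97.6)/2 × 3 = 673.5
  Sum = 1800.5 µg/L·hr
IV tail: 97.6/0.427 = 228.571; AUC_iv,0→∞ = 1800.5 + 228.571 = 2029.071 µg/L·hr
Trapezoidal AUC_0→2.75 (buccal film):
  [0→0.5]: (0.0+498.6)/2 × 0.5 = 124.65
  [0.5→2.5]: (498.6+341.2)/2 × 2 = 839.8
  [2.5→2.75]: (341.2+307.7)/2 × 0.25 = 81.1125
  Sum = 1045.5625 µg/L·hr
buccal film tail: 307.7/0.427 = 720.609; AUC_ev,0→∞ = 1045.5625 + 720.609 = 1766.1715 µg/L·hr
F = (AUC_ev/D_ev)/(AUC_iv/D_iv) = (1766.1715/500)/(2029.071/250) = 3.532343/8.116284 = 0.4352

F = 0.435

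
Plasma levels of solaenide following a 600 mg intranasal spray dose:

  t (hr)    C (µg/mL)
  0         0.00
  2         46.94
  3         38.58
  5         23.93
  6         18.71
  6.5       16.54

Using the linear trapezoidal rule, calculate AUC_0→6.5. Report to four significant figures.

Trapezoidal AUC_0→6.5:
  [0→2]: (0.00+46.94)/2 × 2 = 46.94
  [2→3]: (46.94+38.58)/2 × 1 = 42.76
  [3→5]: (38.58+23.93)/2 × 2 = 62.51
  [5→6]: (23.93+18.71)/2 × 1 = 21.32
  [6→6.5]: (18.71+16.54)/2 × 0.5 = 8.8125
  Sum = 182.3425 µg/mL·hr

AUC = 182.3 µg/mL·hr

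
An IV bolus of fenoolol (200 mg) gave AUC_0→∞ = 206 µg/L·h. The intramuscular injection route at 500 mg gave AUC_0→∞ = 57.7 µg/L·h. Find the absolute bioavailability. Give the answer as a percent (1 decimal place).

F = (AUC_ev / D_ev) / (AUC_iv / D_iv)
  = (57.7/500) / (206/200)
  = 0.1154 / 1.03 = 0.1120
  = 11.20%

F = 11.2%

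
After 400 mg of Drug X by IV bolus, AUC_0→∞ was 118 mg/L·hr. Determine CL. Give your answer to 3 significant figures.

CL = 3.39 L/hr

CL = Dose_iv / AUC_0→∞
   = 400 / 118 = 3.38983 L/hr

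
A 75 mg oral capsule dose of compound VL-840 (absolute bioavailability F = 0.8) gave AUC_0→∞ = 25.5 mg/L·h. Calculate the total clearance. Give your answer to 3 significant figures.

CL = 2.35 L/h

CL = F × Dose / AUC_0→∞
   = 0.8 × 75 / 25.5 = 2.35294 L/h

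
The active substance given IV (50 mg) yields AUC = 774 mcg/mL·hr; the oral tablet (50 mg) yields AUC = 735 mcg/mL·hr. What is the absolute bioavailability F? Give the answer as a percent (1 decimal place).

F = (AUC_ev / D_ev) / (AUC_iv / D_iv)
  = (735/50) / (774/50)
  = 14.7 / 15.48 = 0.9496
  = 94.96%

F = 95.0%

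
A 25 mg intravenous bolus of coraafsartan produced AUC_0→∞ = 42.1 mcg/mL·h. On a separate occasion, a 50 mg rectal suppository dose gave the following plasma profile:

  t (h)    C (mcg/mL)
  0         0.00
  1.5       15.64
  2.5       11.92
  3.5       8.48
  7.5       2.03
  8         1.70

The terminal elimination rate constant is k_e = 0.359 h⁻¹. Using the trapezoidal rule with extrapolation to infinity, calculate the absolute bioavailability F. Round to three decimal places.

F = 0.741

Trapezoidal AUC_0→8 (rectal suppository):
  [0→1.5]: (0.00+15.64)/2 × 1.5 = 11.73
  [1.5→2.5]: (15.64+11.92)/2 × 1 = 13.78
  [2.5→3.5]: (11.92+8.48)/2 × 1 = 10.2
  [3.5→7.5]: (8.48+2.03)/2 × 4 = 21.02
  [7.5→8]: (2.03+1.70)/2 × 0.5 = 0.9325
  Sum = 57.6625 mcg/mL·h
Tail: C_last/k_e = 1.70/0.359 = 4.735
AUC_0→∞ (rectal suppository) = 57.6625 + 4.735 = 62.3975 mcg/mL·h
F = (AUC_ev/D_ev)/(AUC_iv/D_iv) = (62.3975/50)/(42.1/25) = 1.24795/1.684 = 0.7411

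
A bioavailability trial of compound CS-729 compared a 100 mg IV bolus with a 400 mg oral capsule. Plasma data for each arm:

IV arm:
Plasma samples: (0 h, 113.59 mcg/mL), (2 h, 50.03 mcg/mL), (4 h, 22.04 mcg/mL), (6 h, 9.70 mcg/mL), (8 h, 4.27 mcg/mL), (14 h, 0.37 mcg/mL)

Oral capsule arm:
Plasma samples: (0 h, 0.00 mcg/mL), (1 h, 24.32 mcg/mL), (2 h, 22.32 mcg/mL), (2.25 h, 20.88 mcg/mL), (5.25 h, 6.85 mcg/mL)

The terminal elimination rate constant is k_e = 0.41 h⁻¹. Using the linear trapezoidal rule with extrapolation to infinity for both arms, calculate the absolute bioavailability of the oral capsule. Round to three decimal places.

F = 0.084

Trapezoidal AUC_0→14 (IV):
  [0→2]: (113.59+50.03)/2 × 2 = 163.62
  [2→4]: (50.03+22.04)/2 × 2 = 72.07
  [4→6]: (22.04+9.70)/2 × 2 = 31.74
  [6→8]: (9.70+4.27)/2 × 2 = 13.97
  [8→14]: (4.27+0.37)/2 × 6 = 13.92
  Sum = 295.32 mcg/mL·h
IV tail: 0.37/0.41 = 0.902; AUC_iv,0→∞ = 295.32 + 0.902 = 296.222 mcg/mL·h
Trapezoidal AUC_0→5.25 (oral capsule):
  [0→1]: (0.00+24.32)/2 × 1 = 12.16
  [1→2]: (24.32+22.32)/2 × 1 = 23.32
  [2→2.25]: (22.32+20.88)/2 × 0.25 = 5.4
  [2.25→5.25]: (20.88+6.85)/2 × 3 = 41.595
  Sum = 82.475 mcg/mL·h
oral capsule tail: 6.85/0.41 = 16.707; AUC_ev,0→∞ = 82.475 + 16.707 = 99.182 mcg/mL·h
F = (AUC_ev/D_ev)/(AUC_iv/D_iv) = (99.182/400)/(296.222/100) = 0.247955/2.96222 = 0.0837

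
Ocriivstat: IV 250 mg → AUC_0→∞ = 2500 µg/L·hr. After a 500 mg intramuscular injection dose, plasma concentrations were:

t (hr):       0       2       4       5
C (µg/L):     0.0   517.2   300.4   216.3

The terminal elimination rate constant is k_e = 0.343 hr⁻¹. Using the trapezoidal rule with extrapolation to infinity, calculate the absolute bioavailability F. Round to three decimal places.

Trapezoidal AUC_0→5 (intramuscular injection):
  [0→2]: (0.0+517.2)/2 × 2 = 517.2
  [2→4]: (517.2+300.4)/2 × 2 = 817.6
  [4→5]: (300.4+216.3)/2 × 1 = 258.35
  Sum = 1593.15 µg/L·hr
Tail: C_last/k_e = 216.3/0.343 = 630.612
AUC_0→∞ (intramuscular injection) = 1593.15 + 630.612 = 2223.762 µg/L·hr
F = (AUC_ev/D_ev)/(AUC_iv/D_iv) = (2223.762/500)/(2500/250) = 4.447524/10 = 0.4448

F = 0.445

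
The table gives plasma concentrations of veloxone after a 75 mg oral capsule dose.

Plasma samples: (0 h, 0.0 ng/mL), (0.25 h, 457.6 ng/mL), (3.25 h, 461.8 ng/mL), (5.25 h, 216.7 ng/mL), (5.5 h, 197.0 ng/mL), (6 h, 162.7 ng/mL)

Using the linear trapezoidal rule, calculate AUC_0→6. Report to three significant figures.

Trapezoidal AUC_0→6:
  [0→0.25]: (0.0+457.6)/2 × 0.25 = 57.2
  [0.25→3.25]: (457.6+461.8)/2 × 3 = 1379.1
  [3.25→5.25]: (461.8+216.7)/2 × 2 = 678.5
  [5.25→5.5]: (216.7+197.0)/2 × 0.25 = 51.7125
  [5.5→6]: (197.0+162.7)/2 × 0.5 = 89.925
  Sum = 2256.4375 ng/mL·h

AUC = 2260 ng/mL·h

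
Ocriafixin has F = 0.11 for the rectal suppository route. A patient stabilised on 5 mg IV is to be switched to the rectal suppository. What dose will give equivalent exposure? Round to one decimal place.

For equal systemic exposure: F × D_ev = D_iv
D_ev = D_iv / F = 5 / 0.11 = 45.4545 mg

D_rectal = 45.5 mg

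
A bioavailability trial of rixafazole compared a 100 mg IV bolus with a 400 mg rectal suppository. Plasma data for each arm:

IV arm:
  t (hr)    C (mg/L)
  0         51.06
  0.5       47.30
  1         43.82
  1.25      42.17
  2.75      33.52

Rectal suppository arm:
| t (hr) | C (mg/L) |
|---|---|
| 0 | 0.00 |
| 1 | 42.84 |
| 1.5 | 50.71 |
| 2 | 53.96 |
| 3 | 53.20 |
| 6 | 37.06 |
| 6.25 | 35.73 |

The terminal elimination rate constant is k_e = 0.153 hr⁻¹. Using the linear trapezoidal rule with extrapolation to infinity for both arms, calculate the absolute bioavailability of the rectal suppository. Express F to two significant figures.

Trapezoidal AUC_0→2.75 (IV):
  [0→0.5]: (51.06+47.30)/2 × 0.5 = 24.59
  [0.5→1]: (47.30+43.82)/2 × 0.5 = 22.78
  [1→1.25]: (43.82+42.17)/2 × 0.25 = 10.74875
  [1.25→2.75]: (42.17+33.52)/2 × 1.5 = 56.7675
  Sum = 114.88625 mg/L·hr
IV tail: 33.52/0.153 = 219.085; AUC_iv,0→∞ = 114.88625 + 219.085 = 333.97125 mg/L·hr
Trapezoidal AUC_0→6.25 (rectal suppository):
  [0→1]: (0.00+42.84)/2 × 1 = 21.42
  [1→1.5]: (42.84+50.71)/2 × 0.5 = 23.3875
  [1.5→2]: (50.71+53.96)/2 × 0.5 = 26.1675
  [2→3]: (53.96+53.20)/2 × 1 = 53.58
  [3→6]: (53.20+37.06)/2 × 3 = 135.39
  [6→6.25]: (37.06+35.73)/2 × 0.25 = 9.09875
  Sum = 269.04375 mg/L·hr
rectal suppository tail: 35.73/0.153 = 233.529; AUC_ev,0→∞ = 269.04375 + 233.529 = 502.57275 mg/L·hr
F = (AUC_ev/D_ev)/(AUC_iv/D_iv) = (502.57275/400)/(333.97125/100) = 1.25643/3.3397125 = 0.3762

F = 0.38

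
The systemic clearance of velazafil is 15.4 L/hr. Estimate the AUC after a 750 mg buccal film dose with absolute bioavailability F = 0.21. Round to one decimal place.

AUC = 10.2 mg/L·hr

AUC_0→∞ = F × Dose / CL
        = 0.21 × 750 / 15.4 = 10.2273 mg/L·hr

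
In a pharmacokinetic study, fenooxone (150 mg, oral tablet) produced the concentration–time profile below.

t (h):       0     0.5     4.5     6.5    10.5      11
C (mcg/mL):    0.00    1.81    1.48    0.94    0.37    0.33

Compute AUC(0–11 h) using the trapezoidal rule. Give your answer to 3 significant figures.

AUC = 12.2 mcg/mL·h

Trapezoidal AUC_0→11:
  [0→0.5]: (0.00+1.81)/2 × 0.5 = 0.4525
  [0.5→4.5]: (1.81+1.48)/2 × 4 = 6.58
  [4.5→6.5]: (1.48+0.94)/2 × 2 = 2.42
  [6.5→10.5]: (0.94+0.37)/2 × 4 = 2.62
  [10.5→11]: (0.37+0.33)/2 × 0.5 = 0.175
  Sum = 12.2475 mcg/mL·h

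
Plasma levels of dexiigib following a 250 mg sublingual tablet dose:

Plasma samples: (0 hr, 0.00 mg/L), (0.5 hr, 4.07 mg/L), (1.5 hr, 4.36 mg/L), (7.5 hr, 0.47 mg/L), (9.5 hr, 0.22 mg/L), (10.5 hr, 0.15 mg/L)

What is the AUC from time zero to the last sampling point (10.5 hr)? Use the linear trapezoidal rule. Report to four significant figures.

Trapezoidal AUC_0→10.5:
  [0→0.5]: (0.00+4.07)/2 × 0.5 = 1.0175
  [0.5→1.5]: (4.07+4.36)/2 × 1 = 4.215
  [1.5→7.5]: (4.36+0.47)/2 × 6 = 14.49
  [7.5→9.5]: (0.47+0.22)/2 × 2 = 0.69
  [9.5→10.5]: (0.22+0.15)/2 × 1 = 0.185
  Sum = 20.5975 mg/L·hr

AUC = 20.60 mg/L·hr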